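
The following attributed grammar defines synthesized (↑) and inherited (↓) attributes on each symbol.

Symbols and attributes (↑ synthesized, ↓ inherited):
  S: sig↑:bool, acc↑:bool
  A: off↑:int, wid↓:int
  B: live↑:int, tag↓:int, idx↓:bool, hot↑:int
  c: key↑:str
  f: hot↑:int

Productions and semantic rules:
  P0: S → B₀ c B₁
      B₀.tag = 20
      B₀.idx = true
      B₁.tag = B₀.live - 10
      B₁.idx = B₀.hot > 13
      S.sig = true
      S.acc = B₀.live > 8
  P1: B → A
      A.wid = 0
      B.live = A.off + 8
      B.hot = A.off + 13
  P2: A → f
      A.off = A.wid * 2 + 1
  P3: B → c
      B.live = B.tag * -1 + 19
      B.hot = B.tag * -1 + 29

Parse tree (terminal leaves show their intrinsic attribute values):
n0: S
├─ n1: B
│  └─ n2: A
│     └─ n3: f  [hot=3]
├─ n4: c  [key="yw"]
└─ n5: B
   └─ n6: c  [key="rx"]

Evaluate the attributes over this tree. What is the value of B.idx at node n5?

true

1. n1.tag = 20  [20]
2. n1.idx = true  [true]
3. n2.wid = 0  [0]
4. n3.hot = 3  [terminal]
5. n2.off = 1  [A.wid * 2 + 1]
6. n1.live = 9  [A.off + 8]
7. n1.hot = 14  [A.off + 13]
8. n4.key = "yw"  [terminal]
9. n5.tag = -1  [B₀.live - 10]
10. n5.idx = true  [B₀.hot > 13]
11. n6.key = "rx"  [terminal]
12. n5.live = 20  [B.tag * -1 + 19]
13. n5.hot = 30  [B.tag * -1 + 29]
14. n0.sig = true  [true]
15. n0.acc = true  [B₀.live > 8]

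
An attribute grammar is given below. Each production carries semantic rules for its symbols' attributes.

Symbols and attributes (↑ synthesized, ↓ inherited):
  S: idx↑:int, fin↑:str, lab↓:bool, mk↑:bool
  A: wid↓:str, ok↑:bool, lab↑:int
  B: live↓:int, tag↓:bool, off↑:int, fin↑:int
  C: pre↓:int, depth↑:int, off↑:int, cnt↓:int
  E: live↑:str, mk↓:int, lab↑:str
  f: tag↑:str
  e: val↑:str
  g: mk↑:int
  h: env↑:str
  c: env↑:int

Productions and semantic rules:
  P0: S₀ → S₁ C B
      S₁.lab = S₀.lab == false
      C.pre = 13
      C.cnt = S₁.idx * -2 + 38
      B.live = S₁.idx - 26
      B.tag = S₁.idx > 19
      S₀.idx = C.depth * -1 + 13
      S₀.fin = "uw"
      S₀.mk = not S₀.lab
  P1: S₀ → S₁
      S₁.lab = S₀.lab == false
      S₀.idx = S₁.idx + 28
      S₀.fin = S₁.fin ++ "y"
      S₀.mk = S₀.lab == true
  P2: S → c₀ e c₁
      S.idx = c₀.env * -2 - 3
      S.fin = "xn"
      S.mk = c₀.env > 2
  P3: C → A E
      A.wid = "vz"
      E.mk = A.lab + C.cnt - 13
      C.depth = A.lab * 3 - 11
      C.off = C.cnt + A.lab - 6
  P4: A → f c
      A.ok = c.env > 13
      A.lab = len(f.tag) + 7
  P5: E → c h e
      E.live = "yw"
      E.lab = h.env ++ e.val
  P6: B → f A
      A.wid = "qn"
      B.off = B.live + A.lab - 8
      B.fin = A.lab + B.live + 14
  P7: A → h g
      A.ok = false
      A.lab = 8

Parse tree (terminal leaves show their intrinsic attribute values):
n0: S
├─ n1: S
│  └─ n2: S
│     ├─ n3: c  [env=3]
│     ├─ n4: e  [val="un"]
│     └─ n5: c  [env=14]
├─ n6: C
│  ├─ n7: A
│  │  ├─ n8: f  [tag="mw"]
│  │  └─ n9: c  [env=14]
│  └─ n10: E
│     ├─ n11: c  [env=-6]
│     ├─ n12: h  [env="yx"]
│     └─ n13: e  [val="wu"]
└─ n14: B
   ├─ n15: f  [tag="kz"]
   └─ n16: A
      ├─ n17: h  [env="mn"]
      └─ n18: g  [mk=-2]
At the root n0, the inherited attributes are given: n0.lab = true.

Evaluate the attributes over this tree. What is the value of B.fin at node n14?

1. n0.lab = true  [given at root]
2. n1.lab = false  [S₀.lab == false]
3. n2.lab = true  [S₀.lab == false]
4. n3.env = 3  [terminal]
5. n4.val = "un"  [terminal]
6. n5.env = 14  [terminal]
7. n2.idx = -9  [c₀.env * -2 - 3]
8. n2.fin = "xn"  ["xn"]
9. n2.mk = true  [c₀.env > 2]
10. n1.idx = 19  [S₁.idx + 28]
11. n1.fin = "xny"  [S₁.fin ++ "y"]
12. n1.mk = false  [S₀.lab == true]
13. n6.pre = 13  [13]
14. n6.cnt = 0  [S₁.idx * -2 + 38]
15. n7.wid = "vz"  ["vz"]
16. n8.tag = "mw"  [terminal]
17. n9.env = 14  [terminal]
18. n7.ok = true  [c.env > 13]
19. n7.lab = 9  [len(f.tag) + 7]
20. n10.mk = -4  [A.lab + C.cnt - 13]
21. n11.env = -6  [terminal]
22. n12.env = "yx"  [terminal]
23. n13.val = "wu"  [terminal]
24. n10.live = "yw"  ["yw"]
25. n10.lab = "yxwu"  [h.env ++ e.val]
26. n6.depth = 16  [A.lab * 3 - 11]
27. n6.off = 3  [C.cnt + A.lab - 6]
28. n14.live = -7  [S₁.idx - 26]
29. n14.tag = false  [S₁.idx > 19]
30. n15.tag = "kz"  [terminal]
31. n16.wid = "qn"  ["qn"]
32. n17.env = "mn"  [terminal]
33. n18.mk = -2  [terminal]
34. n16.ok = false  [false]
35. n16.lab = 8  [8]
36. n14.off = -7  [B.live + A.lab - 8]
37. n14.fin = 15  [A.lab + B.live + 14]
38. n0.idx = -3  [C.depth * -1 + 13]
39. n0.fin = "uw"  ["uw"]
40. n0.mk = false  [not S₀.lab]

15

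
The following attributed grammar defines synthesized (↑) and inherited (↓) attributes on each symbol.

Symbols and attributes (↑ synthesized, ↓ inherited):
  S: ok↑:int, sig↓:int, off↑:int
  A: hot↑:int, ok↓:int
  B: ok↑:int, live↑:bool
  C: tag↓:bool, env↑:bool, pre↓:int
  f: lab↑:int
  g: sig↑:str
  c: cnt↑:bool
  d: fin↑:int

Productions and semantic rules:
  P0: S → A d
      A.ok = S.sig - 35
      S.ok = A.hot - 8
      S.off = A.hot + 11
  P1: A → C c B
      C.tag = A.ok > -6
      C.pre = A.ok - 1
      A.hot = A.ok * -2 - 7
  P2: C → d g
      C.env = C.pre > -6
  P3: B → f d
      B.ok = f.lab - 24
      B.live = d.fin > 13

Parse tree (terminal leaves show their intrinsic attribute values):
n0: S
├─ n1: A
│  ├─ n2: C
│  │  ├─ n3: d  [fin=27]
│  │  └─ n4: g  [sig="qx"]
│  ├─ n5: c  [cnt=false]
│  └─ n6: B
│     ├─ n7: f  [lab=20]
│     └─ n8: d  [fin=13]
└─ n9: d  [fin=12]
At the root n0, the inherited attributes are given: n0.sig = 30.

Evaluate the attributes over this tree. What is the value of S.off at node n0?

1. n0.sig = 30  [given at root]
2. n1.ok = -5  [S.sig - 35]
3. n2.tag = true  [A.ok > -6]
4. n2.pre = -6  [A.ok - 1]
5. n3.fin = 27  [terminal]
6. n4.sig = "qx"  [terminal]
7. n2.env = false  [C.pre > -6]
8. n5.cnt = false  [terminal]
9. n7.lab = 20  [terminal]
10. n8.fin = 13  [terminal]
11. n6.ok = -4  [f.lab - 24]
12. n6.live = false  [d.fin > 13]
13. n1.hot = 3  [A.ok * -2 - 7]
14. n9.fin = 12  [terminal]
15. n0.ok = -5  [A.hot - 8]
16. n0.off = 14  [A.hot + 11]

14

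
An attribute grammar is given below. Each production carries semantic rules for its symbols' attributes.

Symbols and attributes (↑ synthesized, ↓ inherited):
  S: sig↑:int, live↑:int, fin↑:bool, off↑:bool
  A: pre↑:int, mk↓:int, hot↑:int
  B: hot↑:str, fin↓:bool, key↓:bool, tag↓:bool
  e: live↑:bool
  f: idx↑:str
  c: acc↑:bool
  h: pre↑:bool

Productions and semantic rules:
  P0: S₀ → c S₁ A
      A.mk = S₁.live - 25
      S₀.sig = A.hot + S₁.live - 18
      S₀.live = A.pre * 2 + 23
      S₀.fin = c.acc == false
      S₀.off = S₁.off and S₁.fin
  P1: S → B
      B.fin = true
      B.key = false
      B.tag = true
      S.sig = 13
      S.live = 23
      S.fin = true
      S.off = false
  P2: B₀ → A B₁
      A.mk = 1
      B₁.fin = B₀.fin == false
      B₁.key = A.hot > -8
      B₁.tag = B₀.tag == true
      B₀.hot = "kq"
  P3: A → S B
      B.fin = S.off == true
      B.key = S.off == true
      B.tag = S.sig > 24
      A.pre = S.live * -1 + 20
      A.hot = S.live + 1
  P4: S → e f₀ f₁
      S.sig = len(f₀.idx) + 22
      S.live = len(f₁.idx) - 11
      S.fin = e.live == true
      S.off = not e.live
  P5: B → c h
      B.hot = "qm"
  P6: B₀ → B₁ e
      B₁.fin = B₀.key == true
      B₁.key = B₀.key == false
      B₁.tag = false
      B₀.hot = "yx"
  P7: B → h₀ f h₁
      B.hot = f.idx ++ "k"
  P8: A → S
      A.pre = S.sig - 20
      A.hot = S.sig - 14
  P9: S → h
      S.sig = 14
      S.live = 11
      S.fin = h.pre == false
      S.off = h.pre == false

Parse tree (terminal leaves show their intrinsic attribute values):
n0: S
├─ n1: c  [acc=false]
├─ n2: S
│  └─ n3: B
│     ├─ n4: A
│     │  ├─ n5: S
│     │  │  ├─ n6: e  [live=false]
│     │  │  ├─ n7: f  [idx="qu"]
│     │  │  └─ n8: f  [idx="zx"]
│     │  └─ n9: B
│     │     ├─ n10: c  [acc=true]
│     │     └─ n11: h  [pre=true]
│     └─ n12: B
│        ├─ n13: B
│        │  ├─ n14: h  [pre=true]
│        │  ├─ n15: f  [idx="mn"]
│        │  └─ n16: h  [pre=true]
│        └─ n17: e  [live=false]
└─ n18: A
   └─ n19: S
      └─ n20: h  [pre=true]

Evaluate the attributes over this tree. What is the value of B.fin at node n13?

false

1. n1.acc = false  [terminal]
2. n3.fin = true  [true]
3. n3.key = false  [false]
4. n3.tag = true  [true]
5. n4.mk = 1  [1]
6. n6.live = false  [terminal]
7. n7.idx = "qu"  [terminal]
8. n8.idx = "zx"  [terminal]
9. n5.sig = 24  [len(f₀.idx) + 22]
10. n5.live = -9  [len(f₁.idx) - 11]
11. n5.fin = false  [e.live == true]
12. n5.off = true  [not e.live]
13. n9.fin = true  [S.off == true]
14. n9.key = true  [S.off == true]
15. n9.tag = false  [S.sig > 24]
16. n10.acc = true  [terminal]
17. n11.pre = true  [terminal]
18. n9.hot = "qm"  ["qm"]
19. n4.pre = 29  [S.live * -1 + 20]
20. n4.hot = -8  [S.live + 1]
21. n12.fin = false  [B₀.fin == false]
22. n12.key = false  [A.hot > -8]
23. n12.tag = true  [B₀.tag == true]
24. n13.fin = false  [B₀.key == true]
25. n13.key = true  [B₀.key == false]
26. n13.tag = false  [false]
27. n14.pre = true  [terminal]
28. n15.idx = "mn"  [terminal]
29. n16.pre = true  [terminal]
30. n13.hot = "mnk"  [f.idx ++ "k"]
31. n17.live = false  [terminal]
32. n12.hot = "yx"  ["yx"]
33. n3.hot = "kq"  ["kq"]
34. n2.sig = 13  [13]
35. n2.live = 23  [23]
36. n2.fin = true  [true]
37. n2.off = false  [false]
38. n18.mk = -2  [S₁.live - 25]
39. n20.pre = true  [terminal]
40. n19.sig = 14  [14]
41. n19.live = 11  [11]
42. n19.fin = false  [h.pre == false]
43. n19.off = false  [h.pre == false]
44. n18.pre = -6  [S.sig - 20]
45. n18.hot = 0  [S.sig - 14]
46. n0.sig = 5  [A.hot + S₁.live - 18]
47. n0.live = 11  [A.pre * 2 + 23]
48. n0.fin = true  [c.acc == false]
49. n0.off = false  [S₁.off and S₁.fin]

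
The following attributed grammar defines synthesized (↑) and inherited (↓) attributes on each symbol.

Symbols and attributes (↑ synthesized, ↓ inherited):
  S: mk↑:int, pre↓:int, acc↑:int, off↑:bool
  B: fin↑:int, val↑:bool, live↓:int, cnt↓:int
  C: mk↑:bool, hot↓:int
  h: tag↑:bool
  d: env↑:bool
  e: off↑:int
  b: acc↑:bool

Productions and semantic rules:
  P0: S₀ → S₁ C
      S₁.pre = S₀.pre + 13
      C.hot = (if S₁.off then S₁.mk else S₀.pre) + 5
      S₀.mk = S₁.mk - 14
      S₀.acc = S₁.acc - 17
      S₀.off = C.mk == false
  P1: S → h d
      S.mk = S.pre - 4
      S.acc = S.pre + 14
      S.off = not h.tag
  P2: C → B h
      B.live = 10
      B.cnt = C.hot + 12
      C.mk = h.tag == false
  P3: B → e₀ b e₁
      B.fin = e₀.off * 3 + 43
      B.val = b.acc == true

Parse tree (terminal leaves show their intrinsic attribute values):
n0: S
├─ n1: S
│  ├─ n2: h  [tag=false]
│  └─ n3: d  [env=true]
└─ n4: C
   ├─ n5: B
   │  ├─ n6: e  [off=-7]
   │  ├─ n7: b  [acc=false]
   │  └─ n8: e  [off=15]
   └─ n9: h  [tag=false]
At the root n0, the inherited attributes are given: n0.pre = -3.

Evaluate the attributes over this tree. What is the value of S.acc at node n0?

7

1. n0.pre = -3  [given at root]
2. n1.pre = 10  [S₀.pre + 13]
3. n2.tag = false  [terminal]
4. n3.env = true  [terminal]
5. n1.mk = 6  [S.pre - 4]
6. n1.acc = 24  [S.pre + 14]
7. n1.off = true  [not h.tag]
8. n4.hot = 11  [(if S₁.off then S₁.mk else S₀.pre) + 5]
9. n5.live = 10  [10]
10. n5.cnt = 23  [C.hot + 12]
11. n6.off = -7  [terminal]
12. n7.acc = false  [terminal]
13. n8.off = 15  [terminal]
14. n5.fin = 22  [e₀.off * 3 + 43]
15. n5.val = false  [b.acc == true]
16. n9.tag = false  [terminal]
17. n4.mk = true  [h.tag == false]
18. n0.mk = -8  [S₁.mk - 14]
19. n0.acc = 7  [S₁.acc - 17]
20. n0.off = false  [C.mk == false]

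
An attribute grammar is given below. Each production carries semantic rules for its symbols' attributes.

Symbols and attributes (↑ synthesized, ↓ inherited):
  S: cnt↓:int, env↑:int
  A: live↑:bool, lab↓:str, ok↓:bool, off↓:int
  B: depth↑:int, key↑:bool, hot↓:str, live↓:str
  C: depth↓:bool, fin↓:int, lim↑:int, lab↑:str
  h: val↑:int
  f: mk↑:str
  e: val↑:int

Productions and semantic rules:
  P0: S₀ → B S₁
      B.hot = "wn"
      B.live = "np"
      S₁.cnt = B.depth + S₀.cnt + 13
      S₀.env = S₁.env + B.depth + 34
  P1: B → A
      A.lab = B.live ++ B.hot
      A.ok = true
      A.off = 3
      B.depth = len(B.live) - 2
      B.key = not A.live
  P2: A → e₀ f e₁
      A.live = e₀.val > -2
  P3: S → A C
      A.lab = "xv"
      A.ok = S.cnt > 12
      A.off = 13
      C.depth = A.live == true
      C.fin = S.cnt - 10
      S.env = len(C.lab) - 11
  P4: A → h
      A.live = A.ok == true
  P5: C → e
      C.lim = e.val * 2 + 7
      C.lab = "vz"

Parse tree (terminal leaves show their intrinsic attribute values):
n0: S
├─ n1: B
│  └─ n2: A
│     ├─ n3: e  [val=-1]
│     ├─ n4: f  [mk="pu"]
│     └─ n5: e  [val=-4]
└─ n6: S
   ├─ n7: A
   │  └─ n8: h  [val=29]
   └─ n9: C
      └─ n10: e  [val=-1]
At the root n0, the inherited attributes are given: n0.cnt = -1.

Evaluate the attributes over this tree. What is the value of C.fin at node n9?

1. n0.cnt = -1  [given at root]
2. n1.hot = "wn"  ["wn"]
3. n1.live = "np"  ["np"]
4. n2.lab = "npwn"  [B.live ++ B.hot]
5. n2.ok = true  [true]
6. n2.off = 3  [3]
7. n3.val = -1  [terminal]
8. n4.mk = "pu"  [terminal]
9. n5.val = -4  [terminal]
10. n2.live = true  [e₀.val > -2]
11. n1.depth = 0  [len(B.live) - 2]
12. n1.key = false  [not A.live]
13. n6.cnt = 12  [B.depth + S₀.cnt + 13]
14. n7.lab = "xv"  ["xv"]
15. n7.ok = false  [S.cnt > 12]
16. n7.off = 13  [13]
17. n8.val = 29  [terminal]
18. n7.live = false  [A.ok == true]
19. n9.depth = false  [A.live == true]
20. n9.fin = 2  [S.cnt - 10]
21. n10.val = -1  [terminal]
22. n9.lim = 5  [e.val * 2 + 7]
23. n9.lab = "vz"  ["vz"]
24. n6.env = -9  [len(C.lab) - 11]
25. n0.env = 25  [S₁.env + B.depth + 34]

2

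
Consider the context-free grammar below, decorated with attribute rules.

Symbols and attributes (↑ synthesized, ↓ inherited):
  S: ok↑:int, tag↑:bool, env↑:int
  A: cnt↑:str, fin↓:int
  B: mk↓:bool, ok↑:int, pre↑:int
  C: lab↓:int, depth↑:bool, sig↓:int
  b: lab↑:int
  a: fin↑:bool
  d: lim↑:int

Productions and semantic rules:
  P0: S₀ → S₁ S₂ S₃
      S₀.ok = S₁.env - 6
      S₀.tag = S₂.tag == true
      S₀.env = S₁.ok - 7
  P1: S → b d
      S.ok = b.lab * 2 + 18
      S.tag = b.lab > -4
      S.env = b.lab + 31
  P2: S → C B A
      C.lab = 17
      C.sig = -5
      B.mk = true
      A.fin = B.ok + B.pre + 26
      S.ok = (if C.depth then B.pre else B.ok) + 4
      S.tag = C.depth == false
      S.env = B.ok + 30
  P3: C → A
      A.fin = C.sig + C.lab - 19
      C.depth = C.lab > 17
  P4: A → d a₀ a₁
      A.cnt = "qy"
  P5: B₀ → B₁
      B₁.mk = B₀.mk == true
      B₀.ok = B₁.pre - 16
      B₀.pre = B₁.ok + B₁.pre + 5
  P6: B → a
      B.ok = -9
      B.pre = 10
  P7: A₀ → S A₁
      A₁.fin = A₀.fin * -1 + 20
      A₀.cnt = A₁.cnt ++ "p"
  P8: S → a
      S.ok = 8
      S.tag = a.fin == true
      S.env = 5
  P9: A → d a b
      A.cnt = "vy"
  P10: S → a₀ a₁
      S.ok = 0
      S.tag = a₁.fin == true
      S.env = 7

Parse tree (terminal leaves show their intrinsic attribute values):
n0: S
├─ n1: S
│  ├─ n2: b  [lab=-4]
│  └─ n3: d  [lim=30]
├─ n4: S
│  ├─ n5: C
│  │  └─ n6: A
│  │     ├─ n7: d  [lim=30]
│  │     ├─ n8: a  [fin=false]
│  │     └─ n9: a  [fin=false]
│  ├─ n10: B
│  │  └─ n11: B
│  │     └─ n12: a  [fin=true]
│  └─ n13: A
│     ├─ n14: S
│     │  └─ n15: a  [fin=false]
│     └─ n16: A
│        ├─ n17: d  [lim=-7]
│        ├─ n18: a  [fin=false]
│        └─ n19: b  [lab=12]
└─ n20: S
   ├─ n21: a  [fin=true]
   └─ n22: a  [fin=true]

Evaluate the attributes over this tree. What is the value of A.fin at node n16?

-6

1. n2.lab = -4  [terminal]
2. n3.lim = 30  [terminal]
3. n1.ok = 10  [b.lab * 2 + 18]
4. n1.tag = false  [b.lab > -4]
5. n1.env = 27  [b.lab + 31]
6. n5.lab = 17  [17]
7. n5.sig = -5  [-5]
8. n6.fin = -7  [C.sig + C.lab - 19]
9. n7.lim = 30  [terminal]
10. n8.fin = false  [terminal]
11. n9.fin = false  [terminal]
12. n6.cnt = "qy"  ["qy"]
13. n5.depth = false  [C.lab > 17]
14. n10.mk = true  [true]
15. n11.mk = true  [B₀.mk == true]
16. n12.fin = true  [terminal]
17. n11.ok = -9  [-9]
18. n11.pre = 10  [10]
19. n10.ok = -6  [B₁.pre - 16]
20. n10.pre = 6  [B₁.ok + B₁.pre + 5]
21. n13.fin = 26  [B.ok + B.pre + 26]
22. n15.fin = false  [terminal]
23. n14.ok = 8  [8]
24. n14.tag = false  [a.fin == true]
25. n14.env = 5  [5]
26. n16.fin = -6  [A₀.fin * -1 + 20]
27. n17.lim = -7  [terminal]
28. n18.fin = false  [terminal]
29. n19.lab = 12  [terminal]
30. n16.cnt = "vy"  ["vy"]
31. n13.cnt = "vyp"  [A₁.cnt ++ "p"]
32. n4.ok = -2  [(if C.depth then B.pre else B.ok) + 4]
33. n4.tag = true  [C.depth == false]
34. n4.env = 24  [B.ok + 30]
35. n21.fin = true  [terminal]
36. n22.fin = true  [terminal]
37. n20.ok = 0  [0]
38. n20.tag = true  [a₁.fin == true]
39. n20.env = 7  [7]
40. n0.ok = 21  [S₁.env - 6]
41. n0.tag = true  [S₂.tag == true]
42. n0.env = 3  [S₁.ok - 7]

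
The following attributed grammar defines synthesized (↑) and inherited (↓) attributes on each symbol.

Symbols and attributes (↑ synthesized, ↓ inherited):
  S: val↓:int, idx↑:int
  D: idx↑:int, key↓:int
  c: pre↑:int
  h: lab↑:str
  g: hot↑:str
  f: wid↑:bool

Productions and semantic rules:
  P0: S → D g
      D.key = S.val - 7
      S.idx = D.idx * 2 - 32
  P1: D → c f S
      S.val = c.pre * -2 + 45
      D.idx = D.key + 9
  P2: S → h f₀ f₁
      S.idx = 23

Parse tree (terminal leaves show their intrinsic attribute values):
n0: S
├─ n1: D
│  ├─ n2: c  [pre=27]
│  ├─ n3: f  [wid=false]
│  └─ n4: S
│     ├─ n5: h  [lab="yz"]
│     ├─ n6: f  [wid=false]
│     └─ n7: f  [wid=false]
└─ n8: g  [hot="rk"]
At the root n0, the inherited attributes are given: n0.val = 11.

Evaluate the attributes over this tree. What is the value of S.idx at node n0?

1. n0.val = 11  [given at root]
2. n1.key = 4  [S.val - 7]
3. n2.pre = 27  [terminal]
4. n3.wid = false  [terminal]
5. n4.val = -9  [c.pre * -2 + 45]
6. n5.lab = "yz"  [terminal]
7. n6.wid = false  [terminal]
8. n7.wid = false  [terminal]
9. n4.idx = 23  [23]
10. n1.idx = 13  [D.key + 9]
11. n8.hot = "rk"  [terminal]
12. n0.idx = -6  [D.idx * 2 - 32]

-6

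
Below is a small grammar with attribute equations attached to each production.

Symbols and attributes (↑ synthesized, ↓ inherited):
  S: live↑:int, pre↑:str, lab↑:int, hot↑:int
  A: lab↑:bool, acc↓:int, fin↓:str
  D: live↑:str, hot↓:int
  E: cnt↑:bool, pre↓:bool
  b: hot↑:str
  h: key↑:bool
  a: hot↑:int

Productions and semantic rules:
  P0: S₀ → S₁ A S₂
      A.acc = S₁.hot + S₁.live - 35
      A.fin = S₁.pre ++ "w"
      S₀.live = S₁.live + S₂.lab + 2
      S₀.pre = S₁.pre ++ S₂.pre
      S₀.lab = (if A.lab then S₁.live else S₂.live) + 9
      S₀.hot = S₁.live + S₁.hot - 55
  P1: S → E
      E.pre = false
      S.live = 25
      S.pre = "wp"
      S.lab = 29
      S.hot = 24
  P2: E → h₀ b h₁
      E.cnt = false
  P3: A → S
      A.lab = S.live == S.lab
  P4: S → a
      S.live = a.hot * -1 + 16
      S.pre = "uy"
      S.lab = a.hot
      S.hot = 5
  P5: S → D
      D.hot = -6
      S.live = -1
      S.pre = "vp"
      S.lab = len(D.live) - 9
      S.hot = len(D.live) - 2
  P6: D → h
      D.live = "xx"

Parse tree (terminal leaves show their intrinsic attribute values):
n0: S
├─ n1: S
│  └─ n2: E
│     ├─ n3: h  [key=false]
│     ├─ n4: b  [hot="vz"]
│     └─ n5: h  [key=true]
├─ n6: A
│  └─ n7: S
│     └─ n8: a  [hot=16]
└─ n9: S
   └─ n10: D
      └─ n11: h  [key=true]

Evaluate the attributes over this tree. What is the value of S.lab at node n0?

8

1. n2.pre = false  [false]
2. n3.key = false  [terminal]
3. n4.hot = "vz"  [terminal]
4. n5.key = true  [terminal]
5. n2.cnt = false  [false]
6. n1.live = 25  [25]
7. n1.pre = "wp"  ["wp"]
8. n1.lab = 29  [29]
9. n1.hot = 24  [24]
10. n6.acc = 14  [S₁.hot + S₁.live - 35]
11. n6.fin = "wpw"  [S₁.pre ++ "w"]
12. n8.hot = 16  [terminal]
13. n7.live = 0  [a.hot * -1 + 16]
14. n7.pre = "uy"  ["uy"]
15. n7.lab = 16  [a.hot]
16. n7.hot = 5  [5]
17. n6.lab = false  [S.live == S.lab]
18. n10.hot = -6  [-6]
19. n11.key = true  [terminal]
20. n10.live = "xx"  ["xx"]
21. n9.live = -1  [-1]
22. n9.pre = "vp"  ["vp"]
23. n9.lab = -7  [len(D.live) - 9]
24. n9.hot = 0  [len(D.live) - 2]
25. n0.live = 20  [S₁.live + S₂.lab + 2]
26. n0.pre = "wpvp"  [S₁.pre ++ S₂.pre]
27. n0.lab = 8  [(if A.lab then S₁.live else S₂.live) + 9]
28. n0.hot = -6  [S₁.live + S₁.hot - 55]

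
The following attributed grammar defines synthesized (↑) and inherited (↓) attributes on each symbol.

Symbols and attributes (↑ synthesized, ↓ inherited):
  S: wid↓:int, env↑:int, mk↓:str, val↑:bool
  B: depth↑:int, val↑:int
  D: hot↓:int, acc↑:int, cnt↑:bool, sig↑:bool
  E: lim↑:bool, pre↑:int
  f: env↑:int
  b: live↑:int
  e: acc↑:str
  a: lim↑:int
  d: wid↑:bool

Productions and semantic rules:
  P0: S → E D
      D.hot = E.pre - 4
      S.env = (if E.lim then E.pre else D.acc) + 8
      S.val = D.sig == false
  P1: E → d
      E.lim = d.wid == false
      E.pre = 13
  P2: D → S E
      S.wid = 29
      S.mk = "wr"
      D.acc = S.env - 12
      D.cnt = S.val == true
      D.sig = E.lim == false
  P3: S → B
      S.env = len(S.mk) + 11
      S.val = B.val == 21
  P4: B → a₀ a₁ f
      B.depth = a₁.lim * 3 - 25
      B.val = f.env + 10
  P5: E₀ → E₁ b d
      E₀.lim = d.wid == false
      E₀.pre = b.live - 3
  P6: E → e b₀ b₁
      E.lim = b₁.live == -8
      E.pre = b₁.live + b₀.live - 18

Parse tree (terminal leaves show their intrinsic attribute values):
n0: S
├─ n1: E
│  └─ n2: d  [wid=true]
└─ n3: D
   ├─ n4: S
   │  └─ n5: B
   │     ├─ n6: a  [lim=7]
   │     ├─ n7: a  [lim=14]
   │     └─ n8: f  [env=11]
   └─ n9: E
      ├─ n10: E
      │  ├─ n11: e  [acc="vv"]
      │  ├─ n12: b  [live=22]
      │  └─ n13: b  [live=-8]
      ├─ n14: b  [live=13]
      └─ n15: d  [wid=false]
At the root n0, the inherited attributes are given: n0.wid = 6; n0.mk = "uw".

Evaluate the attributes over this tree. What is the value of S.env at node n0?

1. n0.wid = 6  [given at root]
2. n0.mk = "uw"  [given at root]
3. n2.wid = true  [terminal]
4. n1.lim = false  [d.wid == false]
5. n1.pre = 13  [13]
6. n3.hot = 9  [E.pre - 4]
7. n4.wid = 29  [29]
8. n4.mk = "wr"  ["wr"]
9. n6.lim = 7  [terminal]
10. n7.lim = 14  [terminal]
11. n8.env = 11  [terminal]
12. n5.depth = 17  [a₁.lim * 3 - 25]
13. n5.val = 21  [f.env + 10]
14. n4.env = 13  [len(S.mk) + 11]
15. n4.val = true  [B.val == 21]
16. n11.acc = "vv"  [terminal]
17. n12.live = 22  [terminal]
18. n13.live = -8  [terminal]
19. n10.lim = true  [b₁.live == -8]
20. n10.pre = -4  [b₁.live + b₀.live - 18]
21. n14.live = 13  [terminal]
22. n15.wid = false  [terminal]
23. n9.lim = true  [d.wid == false]
24. n9.pre = 10  [b.live - 3]
25. n3.acc = 1  [S.env - 12]
26. n3.cnt = true  [S.val == true]
27. n3.sig = false  [E.lim == false]
28. n0.env = 9  [(if E.lim then E.pre else D.acc) + 8]
29. n0.val = true  [D.sig == false]

9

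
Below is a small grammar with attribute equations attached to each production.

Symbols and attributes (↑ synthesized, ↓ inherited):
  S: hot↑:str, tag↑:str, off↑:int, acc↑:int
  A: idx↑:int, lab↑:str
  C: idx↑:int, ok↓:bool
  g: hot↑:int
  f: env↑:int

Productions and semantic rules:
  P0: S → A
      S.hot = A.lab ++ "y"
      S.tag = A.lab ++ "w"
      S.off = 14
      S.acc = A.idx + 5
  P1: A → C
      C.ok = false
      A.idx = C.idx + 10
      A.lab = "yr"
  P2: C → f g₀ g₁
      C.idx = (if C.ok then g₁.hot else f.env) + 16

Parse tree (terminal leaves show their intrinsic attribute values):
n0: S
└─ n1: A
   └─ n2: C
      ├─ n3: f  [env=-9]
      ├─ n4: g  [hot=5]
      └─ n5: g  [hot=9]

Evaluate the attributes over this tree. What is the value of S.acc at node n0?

22

1. n2.ok = false  [false]
2. n3.env = -9  [terminal]
3. n4.hot = 5  [terminal]
4. n5.hot = 9  [terminal]
5. n2.idx = 7  [(if C.ok then g₁.hot else f.env) + 16]
6. n1.idx = 17  [C.idx + 10]
7. n1.lab = "yr"  ["yr"]
8. n0.hot = "yry"  [A.lab ++ "y"]
9. n0.tag = "yrw"  [A.lab ++ "w"]
10. n0.off = 14  [14]
11. n0.acc = 22  [A.idx + 5]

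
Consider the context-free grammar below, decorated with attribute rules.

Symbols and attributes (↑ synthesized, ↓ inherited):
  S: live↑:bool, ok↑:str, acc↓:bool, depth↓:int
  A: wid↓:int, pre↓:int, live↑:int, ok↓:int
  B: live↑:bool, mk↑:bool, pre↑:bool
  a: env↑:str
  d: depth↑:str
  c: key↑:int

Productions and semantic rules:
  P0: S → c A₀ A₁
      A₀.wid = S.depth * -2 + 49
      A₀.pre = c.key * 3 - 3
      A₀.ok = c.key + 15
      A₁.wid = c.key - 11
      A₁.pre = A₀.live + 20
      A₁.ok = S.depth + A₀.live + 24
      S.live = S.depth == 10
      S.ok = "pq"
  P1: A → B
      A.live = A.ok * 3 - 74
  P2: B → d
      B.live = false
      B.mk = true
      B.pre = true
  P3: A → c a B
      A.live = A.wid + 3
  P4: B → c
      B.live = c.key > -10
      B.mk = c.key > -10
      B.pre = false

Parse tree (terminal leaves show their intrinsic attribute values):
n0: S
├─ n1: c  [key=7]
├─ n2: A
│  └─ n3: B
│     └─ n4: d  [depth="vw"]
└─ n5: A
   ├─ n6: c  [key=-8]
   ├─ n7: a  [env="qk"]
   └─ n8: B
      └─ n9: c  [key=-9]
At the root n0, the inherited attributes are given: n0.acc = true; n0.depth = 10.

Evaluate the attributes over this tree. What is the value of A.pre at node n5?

1. n0.acc = true  [given at root]
2. n0.depth = 10  [given at root]
3. n1.key = 7  [terminal]
4. n2.wid = 29  [S.depth * -2 + 49]
5. n2.pre = 18  [c.key * 3 - 3]
6. n2.ok = 22  [c.key + 15]
7. n4.depth = "vw"  [terminal]
8. n3.live = false  [false]
9. n3.mk = true  [true]
10. n3.pre = true  [true]
11. n2.live = -8  [A.ok * 3 - 74]
12. n5.wid = -4  [c.key - 11]
13. n5.pre = 12  [A₀.live + 20]
14. n5.ok = 26  [S.depth + A₀.live + 24]
15. n6.key = -8  [terminal]
16. n7.env = "qk"  [terminal]
17. n9.key = -9  [terminal]
18. n8.live = true  [c.key > -10]
19. n8.mk = true  [c.key > -10]
20. n8.pre = false  [false]
21. n5.live = -1  [A.wid + 3]
22. n0.live = true  [S.depth == 10]
23. n0.ok = "pq"  ["pq"]

12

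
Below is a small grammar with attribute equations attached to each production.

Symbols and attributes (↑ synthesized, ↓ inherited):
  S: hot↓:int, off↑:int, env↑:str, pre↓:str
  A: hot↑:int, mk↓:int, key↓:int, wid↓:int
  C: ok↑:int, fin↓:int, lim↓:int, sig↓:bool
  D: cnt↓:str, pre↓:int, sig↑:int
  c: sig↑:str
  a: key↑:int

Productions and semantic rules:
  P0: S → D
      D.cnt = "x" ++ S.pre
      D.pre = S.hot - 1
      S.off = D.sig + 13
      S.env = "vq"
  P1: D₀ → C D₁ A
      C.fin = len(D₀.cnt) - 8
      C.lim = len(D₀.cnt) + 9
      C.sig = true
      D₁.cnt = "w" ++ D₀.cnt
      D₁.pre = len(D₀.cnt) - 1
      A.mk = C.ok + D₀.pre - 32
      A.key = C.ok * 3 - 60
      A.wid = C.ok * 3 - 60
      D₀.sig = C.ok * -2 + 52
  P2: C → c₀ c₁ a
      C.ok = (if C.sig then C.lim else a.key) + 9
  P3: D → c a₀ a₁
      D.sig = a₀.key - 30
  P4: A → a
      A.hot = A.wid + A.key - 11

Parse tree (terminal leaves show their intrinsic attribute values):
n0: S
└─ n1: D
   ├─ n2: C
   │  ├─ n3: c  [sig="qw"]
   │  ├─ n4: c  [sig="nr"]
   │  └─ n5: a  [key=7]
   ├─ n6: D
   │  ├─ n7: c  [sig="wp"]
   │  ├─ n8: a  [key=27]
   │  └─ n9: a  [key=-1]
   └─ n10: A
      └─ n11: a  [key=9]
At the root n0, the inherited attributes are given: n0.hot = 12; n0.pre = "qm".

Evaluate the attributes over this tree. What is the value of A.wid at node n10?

1. n0.hot = 12  [given at root]
2. n0.pre = "qm"  [given at root]
3. n1.cnt = "xqm"  ["x" ++ S.pre]
4. n1.pre = 11  [S.hot - 1]
5. n2.fin = -5  [len(D₀.cnt) - 8]
6. n2.lim = 12  [len(D₀.cnt) + 9]
7. n2.sig = true  [true]
8. n3.sig = "qw"  [terminal]
9. n4.sig = "nr"  [terminal]
10. n5.key = 7  [terminal]
11. n2.ok = 21  [(if C.sig then C.lim else a.key) + 9]
12. n6.cnt = "wxqm"  ["w" ++ D₀.cnt]
13. n6.pre = 2  [len(D₀.cnt) - 1]
14. n7.sig = "wp"  [terminal]
15. n8.key = 27  [terminal]
16. n9.key = -1  [terminal]
17. n6.sig = -3  [a₀.key - 30]
18. n10.mk = 0  [C.ok + D₀.pre - 32]
19. n10.key = 3  [C.ok * 3 - 60]
20. n10.wid = 3  [C.ok * 3 - 60]
21. n11.key = 9  [terminal]
22. n10.hot = -5  [A.wid + A.key - 11]
23. n1.sig = 10  [C.ok * -2 + 52]
24. n0.off = 23  [D.sig + 13]
25. n0.env = "vq"  ["vq"]

3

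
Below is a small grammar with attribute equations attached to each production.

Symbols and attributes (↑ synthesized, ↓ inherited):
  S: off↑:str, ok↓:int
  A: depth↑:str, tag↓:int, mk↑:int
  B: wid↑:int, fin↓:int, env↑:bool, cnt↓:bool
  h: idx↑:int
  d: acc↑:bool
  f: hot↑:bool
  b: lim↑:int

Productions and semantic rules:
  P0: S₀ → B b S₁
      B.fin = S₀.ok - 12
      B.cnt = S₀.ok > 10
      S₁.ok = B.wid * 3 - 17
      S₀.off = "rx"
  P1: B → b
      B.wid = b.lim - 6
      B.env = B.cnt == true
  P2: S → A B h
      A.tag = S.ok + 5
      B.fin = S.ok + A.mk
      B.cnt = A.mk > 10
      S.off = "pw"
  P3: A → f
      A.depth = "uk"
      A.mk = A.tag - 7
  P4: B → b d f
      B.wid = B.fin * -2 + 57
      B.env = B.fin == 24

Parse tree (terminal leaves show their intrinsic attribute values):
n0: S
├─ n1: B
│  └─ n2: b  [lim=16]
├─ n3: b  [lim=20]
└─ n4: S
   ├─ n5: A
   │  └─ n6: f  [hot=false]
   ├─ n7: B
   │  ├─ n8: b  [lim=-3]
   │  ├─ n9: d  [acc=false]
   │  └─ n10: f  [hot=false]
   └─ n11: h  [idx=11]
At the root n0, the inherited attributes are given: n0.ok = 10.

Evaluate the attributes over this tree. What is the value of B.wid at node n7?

9

1. n0.ok = 10  [given at root]
2. n1.fin = -2  [S₀.ok - 12]
3. n1.cnt = false  [S₀.ok > 10]
4. n2.lim = 16  [terminal]
5. n1.wid = 10  [b.lim - 6]
6. n1.env = false  [B.cnt == true]
7. n3.lim = 20  [terminal]
8. n4.ok = 13  [B.wid * 3 - 17]
9. n5.tag = 18  [S.ok + 5]
10. n6.hot = false  [terminal]
11. n5.depth = "uk"  ["uk"]
12. n5.mk = 11  [A.tag - 7]
13. n7.fin = 24  [S.ok + A.mk]
14. n7.cnt = true  [A.mk > 10]
15. n8.lim = -3  [terminal]
16. n9.acc = false  [terminal]
17. n10.hot = false  [terminal]
18. n7.wid = 9  [B.fin * -2 + 57]
19. n7.env = true  [B.fin == 24]
20. n11.idx = 11  [terminal]
21. n4.off = "pw"  ["pw"]
22. n0.off = "rx"  ["rx"]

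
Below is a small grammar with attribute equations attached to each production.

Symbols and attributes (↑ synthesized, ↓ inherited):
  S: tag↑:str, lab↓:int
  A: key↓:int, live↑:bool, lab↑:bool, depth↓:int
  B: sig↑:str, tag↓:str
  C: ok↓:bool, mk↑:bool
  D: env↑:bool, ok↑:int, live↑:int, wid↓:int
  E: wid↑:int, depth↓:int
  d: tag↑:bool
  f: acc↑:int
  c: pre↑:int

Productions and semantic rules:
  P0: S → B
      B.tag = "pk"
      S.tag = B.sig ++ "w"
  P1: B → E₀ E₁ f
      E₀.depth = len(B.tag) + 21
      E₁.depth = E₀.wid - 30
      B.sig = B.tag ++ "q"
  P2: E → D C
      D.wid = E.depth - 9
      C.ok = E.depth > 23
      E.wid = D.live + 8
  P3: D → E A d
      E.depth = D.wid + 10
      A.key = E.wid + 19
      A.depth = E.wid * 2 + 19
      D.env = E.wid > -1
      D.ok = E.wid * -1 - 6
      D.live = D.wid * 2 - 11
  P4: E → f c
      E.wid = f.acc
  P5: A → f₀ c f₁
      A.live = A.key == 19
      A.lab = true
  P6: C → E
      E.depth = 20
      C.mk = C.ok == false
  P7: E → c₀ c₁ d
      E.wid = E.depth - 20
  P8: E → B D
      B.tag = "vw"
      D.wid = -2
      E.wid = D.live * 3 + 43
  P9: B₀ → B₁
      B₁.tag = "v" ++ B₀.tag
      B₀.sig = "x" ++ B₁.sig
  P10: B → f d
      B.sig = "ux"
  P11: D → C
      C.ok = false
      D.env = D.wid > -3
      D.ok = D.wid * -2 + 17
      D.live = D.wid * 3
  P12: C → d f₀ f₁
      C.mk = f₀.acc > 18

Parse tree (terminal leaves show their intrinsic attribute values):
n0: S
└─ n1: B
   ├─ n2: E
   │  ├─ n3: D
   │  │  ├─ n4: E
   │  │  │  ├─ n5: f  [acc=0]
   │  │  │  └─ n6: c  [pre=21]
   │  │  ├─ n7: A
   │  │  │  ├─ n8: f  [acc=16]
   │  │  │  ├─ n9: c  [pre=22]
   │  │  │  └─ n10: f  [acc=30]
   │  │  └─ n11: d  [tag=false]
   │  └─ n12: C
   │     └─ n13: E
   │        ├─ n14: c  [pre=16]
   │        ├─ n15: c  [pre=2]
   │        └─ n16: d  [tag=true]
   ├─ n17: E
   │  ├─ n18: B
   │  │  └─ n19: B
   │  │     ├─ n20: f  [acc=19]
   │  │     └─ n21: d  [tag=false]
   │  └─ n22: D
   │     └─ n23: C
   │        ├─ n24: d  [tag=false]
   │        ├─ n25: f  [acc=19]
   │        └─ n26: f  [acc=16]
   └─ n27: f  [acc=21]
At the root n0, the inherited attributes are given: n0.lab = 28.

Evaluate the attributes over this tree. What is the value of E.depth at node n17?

1. n0.lab = 28  [given at root]
2. n1.tag = "pk"  ["pk"]
3. n2.depth = 23  [len(B.tag) + 21]
4. n3.wid = 14  [E.depth - 9]
5. n4.depth = 24  [D.wid + 10]
6. n5.acc = 0  [terminal]
7. n6.pre = 21  [terminal]
8. n4.wid = 0  [f.acc]
9. n7.key = 19  [E.wid + 19]
10. n7.depth = 19  [E.wid * 2 + 19]
11. n8.acc = 16  [terminal]
12. n9.pre = 22  [terminal]
13. n10.acc = 30  [terminal]
14. n7.live = true  [A.key == 19]
15. n7.lab = true  [true]
16. n11.tag = false  [terminal]
17. n3.env = true  [E.wid > -1]
18. n3.ok = -6  [E.wid * -1 - 6]
19. n3.live = 17  [D.wid * 2 - 11]
20. n12.ok = false  [E.depth > 23]
21. n13.depth = 20  [20]
22. n14.pre = 16  [terminal]
23. n15.pre = 2  [terminal]
24. n16.tag = true  [terminal]
25. n13.wid = 0  [E.depth - 20]
26. n12.mk = true  [C.ok == false]
27. n2.wid = 25  [D.live + 8]
28. n17.depth = -5  [E₀.wid - 30]
29. n18.tag = "vw"  ["vw"]
30. n19.tag = "vvw"  ["v" ++ B₀.tag]
31. n20.acc = 19  [terminal]
32. n21.tag = false  [terminal]
33. n19.sig = "ux"  ["ux"]
34. n18.sig = "xux"  ["x" ++ B₁.sig]
35. n22.wid = -2  [-2]
36. n23.ok = false  [false]
37. n24.tag = false  [terminal]
38. n25.acc = 19  [terminal]
39. n26.acc = 16  [terminal]
40. n23.mk = true  [f₀.acc > 18]
41. n22.env = true  [D.wid > -3]
42. n22.ok = 21  [D.wid * -2 + 17]
43. n22.live = -6  [D.wid * 3]
44. n17.wid = 25  [D.live * 3 + 43]
45. n27.acc = 21  [terminal]
46. n1.sig = "pkq"  [B.tag ++ "q"]
47. n0.tag = "pkqw"  [B.sig ++ "w"]

-5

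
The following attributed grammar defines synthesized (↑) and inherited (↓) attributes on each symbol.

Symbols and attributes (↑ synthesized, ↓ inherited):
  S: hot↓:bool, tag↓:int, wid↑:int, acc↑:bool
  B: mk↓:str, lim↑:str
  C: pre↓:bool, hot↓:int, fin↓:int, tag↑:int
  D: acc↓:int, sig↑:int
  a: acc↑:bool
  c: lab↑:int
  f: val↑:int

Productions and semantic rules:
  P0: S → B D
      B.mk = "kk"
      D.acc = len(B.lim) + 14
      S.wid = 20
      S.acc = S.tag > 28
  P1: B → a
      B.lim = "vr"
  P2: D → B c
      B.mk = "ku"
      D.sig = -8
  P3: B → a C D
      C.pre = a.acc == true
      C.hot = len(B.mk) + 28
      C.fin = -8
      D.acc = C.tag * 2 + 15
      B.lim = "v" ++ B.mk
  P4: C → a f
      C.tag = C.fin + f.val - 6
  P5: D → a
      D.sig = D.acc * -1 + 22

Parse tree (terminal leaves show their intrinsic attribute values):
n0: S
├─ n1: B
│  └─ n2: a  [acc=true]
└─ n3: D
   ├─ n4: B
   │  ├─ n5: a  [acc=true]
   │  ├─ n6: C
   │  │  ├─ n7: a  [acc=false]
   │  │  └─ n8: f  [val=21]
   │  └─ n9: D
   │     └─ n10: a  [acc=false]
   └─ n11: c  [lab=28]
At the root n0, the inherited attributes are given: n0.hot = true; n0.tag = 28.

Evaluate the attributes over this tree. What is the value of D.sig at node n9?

-7

1. n0.hot = true  [given at root]
2. n0.tag = 28  [given at root]
3. n1.mk = "kk"  ["kk"]
4. n2.acc = true  [terminal]
5. n1.lim = "vr"  ["vr"]
6. n3.acc = 16  [len(B.lim) + 14]
7. n4.mk = "ku"  ["ku"]
8. n5.acc = true  [terminal]
9. n6.pre = true  [a.acc == true]
10. n6.hot = 30  [len(B.mk) + 28]
11. n6.fin = -8  [-8]
12. n7.acc = false  [terminal]
13. n8.val = 21  [terminal]
14. n6.tag = 7  [C.fin + f.val - 6]
15. n9.acc = 29  [C.tag * 2 + 15]
16. n10.acc = false  [terminal]
17. n9.sig = -7  [D.acc * -1 + 22]
18. n4.lim = "vku"  ["v" ++ B.mk]
19. n11.lab = 28  [terminal]
20. n3.sig = -8  [-8]
21. n0.wid = 20  [20]
22. n0.acc = false  [S.tag > 28]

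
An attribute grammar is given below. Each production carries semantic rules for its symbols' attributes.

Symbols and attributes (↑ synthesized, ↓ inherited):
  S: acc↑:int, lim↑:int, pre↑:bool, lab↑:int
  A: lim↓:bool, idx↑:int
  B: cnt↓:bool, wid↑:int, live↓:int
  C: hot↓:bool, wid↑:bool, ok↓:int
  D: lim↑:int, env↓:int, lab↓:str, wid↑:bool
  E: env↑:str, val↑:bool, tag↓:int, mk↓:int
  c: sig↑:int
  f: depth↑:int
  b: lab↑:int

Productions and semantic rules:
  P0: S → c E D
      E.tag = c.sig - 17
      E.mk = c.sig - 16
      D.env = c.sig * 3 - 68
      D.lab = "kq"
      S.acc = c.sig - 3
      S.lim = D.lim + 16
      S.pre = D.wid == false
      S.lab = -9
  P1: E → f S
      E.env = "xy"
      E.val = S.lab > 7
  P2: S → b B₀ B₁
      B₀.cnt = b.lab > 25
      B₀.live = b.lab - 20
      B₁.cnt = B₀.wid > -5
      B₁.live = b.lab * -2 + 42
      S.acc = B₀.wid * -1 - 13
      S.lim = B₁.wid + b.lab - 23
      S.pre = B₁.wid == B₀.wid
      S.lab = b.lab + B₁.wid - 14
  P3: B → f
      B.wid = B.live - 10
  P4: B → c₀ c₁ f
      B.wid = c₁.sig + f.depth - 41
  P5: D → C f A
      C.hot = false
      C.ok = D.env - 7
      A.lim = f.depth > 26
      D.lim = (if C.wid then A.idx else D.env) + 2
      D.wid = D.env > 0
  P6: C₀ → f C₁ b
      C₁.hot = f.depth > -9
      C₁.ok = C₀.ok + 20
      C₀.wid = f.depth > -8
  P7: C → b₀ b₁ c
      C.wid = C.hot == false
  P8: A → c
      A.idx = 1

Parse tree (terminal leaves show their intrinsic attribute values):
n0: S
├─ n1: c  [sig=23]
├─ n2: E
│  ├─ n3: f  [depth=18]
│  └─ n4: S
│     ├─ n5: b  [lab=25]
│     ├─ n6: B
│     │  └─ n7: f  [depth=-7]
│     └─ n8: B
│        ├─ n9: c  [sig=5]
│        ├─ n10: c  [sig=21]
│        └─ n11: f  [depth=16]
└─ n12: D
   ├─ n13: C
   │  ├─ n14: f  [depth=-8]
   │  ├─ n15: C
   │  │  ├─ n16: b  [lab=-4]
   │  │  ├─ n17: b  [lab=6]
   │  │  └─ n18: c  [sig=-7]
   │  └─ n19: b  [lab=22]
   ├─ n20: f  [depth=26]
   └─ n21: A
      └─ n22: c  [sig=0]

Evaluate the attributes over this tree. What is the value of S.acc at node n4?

-8

1. n1.sig = 23  [terminal]
2. n2.tag = 6  [c.sig - 17]
3. n2.mk = 7  [c.sig - 16]
4. n3.depth = 18  [terminal]
5. n5.lab = 25  [terminal]
6. n6.cnt = false  [b.lab > 25]
7. n6.live = 5  [b.lab - 20]
8. n7.depth = -7  [terminal]
9. n6.wid = -5  [B.live - 10]
10. n8.cnt = false  [B₀.wid > -5]
11. n8.live = -8  [b.lab * -2 + 42]
12. n9.sig = 5  [terminal]
13. n10.sig = 21  [terminal]
14. n11.depth = 16  [terminal]
15. n8.wid = -4  [c₁.sig + f.depth - 41]
16. n4.acc = -8  [B₀.wid * -1 - 13]
17. n4.lim = -2  [B₁.wid + b.lab - 23]
18. n4.pre = false  [B₁.wid == B₀.wid]
19. n4.lab = 7  [b.lab + B₁.wid - 14]
20. n2.env = "xy"  ["xy"]
21. n2.val = false  [S.lab > 7]
22. n12.env = 1  [c.sig * 3 - 68]
23. n12.lab = "kq"  ["kq"]
24. n13.hot = false  [false]
25. n13.ok = -6  [D.env - 7]
26. n14.depth = -8  [terminal]
27. n15.hot = true  [f.depth > -9]
28. n15.ok = 14  [C₀.ok + 20]
29. n16.lab = -4  [terminal]
30. n17.lab = 6  [terminal]
31. n18.sig = -7  [terminal]
32. n15.wid = false  [C.hot == false]
33. n19.lab = 22  [terminal]
34. n13.wid = false  [f.depth > -8]
35. n20.depth = 26  [terminal]
36. n21.lim = false  [f.depth > 26]
37. n22.sig = 0  [terminal]
38. n21.idx = 1  [1]
39. n12.lim = 3  [(if C.wid then A.idx else D.env) + 2]
40. n12.wid = true  [D.env > 0]
41. n0.acc = 20  [c.sig - 3]
42. n0.lim = 19  [D.lim + 16]
43. n0.pre = false  [D.wid == false]
44. n0.lab = -9  [-9]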